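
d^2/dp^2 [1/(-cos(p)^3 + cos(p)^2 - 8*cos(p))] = ((-35*cos(p) + 8*cos(2*p) - 9*cos(3*p))*(cos(p)^2 - cos(p) + 8)*cos(p)/4 - 2*(3*cos(p)^2 - 2*cos(p) + 8)^2*sin(p)^2)/((cos(p)^2 - cos(p) + 8)^3*cos(p)^3)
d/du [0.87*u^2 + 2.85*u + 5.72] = 1.74*u + 2.85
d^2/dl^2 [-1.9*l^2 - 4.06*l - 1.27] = -3.80000000000000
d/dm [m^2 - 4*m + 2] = 2*m - 4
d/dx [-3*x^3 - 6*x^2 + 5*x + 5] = -9*x^2 - 12*x + 5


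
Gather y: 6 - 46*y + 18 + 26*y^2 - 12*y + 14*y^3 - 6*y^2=14*y^3 + 20*y^2 - 58*y + 24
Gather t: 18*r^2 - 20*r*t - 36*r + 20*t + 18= 18*r^2 - 36*r + t*(20 - 20*r) + 18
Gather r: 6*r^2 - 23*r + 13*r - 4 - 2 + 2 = 6*r^2 - 10*r - 4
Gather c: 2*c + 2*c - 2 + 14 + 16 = 4*c + 28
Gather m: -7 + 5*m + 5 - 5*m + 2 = 0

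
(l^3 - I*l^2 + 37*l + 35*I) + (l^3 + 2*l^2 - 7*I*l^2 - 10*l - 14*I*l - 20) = 2*l^3 + 2*l^2 - 8*I*l^2 + 27*l - 14*I*l - 20 + 35*I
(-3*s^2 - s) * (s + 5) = -3*s^3 - 16*s^2 - 5*s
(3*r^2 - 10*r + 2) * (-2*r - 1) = -6*r^3 + 17*r^2 + 6*r - 2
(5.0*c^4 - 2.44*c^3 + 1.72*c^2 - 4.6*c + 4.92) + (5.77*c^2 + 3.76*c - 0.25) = 5.0*c^4 - 2.44*c^3 + 7.49*c^2 - 0.84*c + 4.67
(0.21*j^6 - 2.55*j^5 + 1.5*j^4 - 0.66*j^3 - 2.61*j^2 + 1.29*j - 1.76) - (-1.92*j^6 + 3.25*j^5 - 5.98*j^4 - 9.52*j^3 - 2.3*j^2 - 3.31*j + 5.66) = 2.13*j^6 - 5.8*j^5 + 7.48*j^4 + 8.86*j^3 - 0.31*j^2 + 4.6*j - 7.42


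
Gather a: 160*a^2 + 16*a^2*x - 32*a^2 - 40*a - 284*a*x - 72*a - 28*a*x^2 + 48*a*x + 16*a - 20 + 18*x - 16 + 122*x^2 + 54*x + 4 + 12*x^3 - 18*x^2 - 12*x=a^2*(16*x + 128) + a*(-28*x^2 - 236*x - 96) + 12*x^3 + 104*x^2 + 60*x - 32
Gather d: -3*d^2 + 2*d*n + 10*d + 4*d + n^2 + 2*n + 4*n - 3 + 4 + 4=-3*d^2 + d*(2*n + 14) + n^2 + 6*n + 5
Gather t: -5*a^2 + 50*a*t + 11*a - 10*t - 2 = -5*a^2 + 11*a + t*(50*a - 10) - 2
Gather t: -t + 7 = 7 - t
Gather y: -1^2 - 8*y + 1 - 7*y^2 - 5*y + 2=-7*y^2 - 13*y + 2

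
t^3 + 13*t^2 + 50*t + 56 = (t + 2)*(t + 4)*(t + 7)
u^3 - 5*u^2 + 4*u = u*(u - 4)*(u - 1)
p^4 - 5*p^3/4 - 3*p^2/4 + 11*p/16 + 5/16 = (p - 5/4)*(p - 1)*(p + 1/2)^2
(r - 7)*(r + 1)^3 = r^4 - 4*r^3 - 18*r^2 - 20*r - 7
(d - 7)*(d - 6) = d^2 - 13*d + 42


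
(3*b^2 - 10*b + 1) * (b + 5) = 3*b^3 + 5*b^2 - 49*b + 5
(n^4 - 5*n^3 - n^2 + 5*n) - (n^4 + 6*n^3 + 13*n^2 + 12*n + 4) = -11*n^3 - 14*n^2 - 7*n - 4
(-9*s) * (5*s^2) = -45*s^3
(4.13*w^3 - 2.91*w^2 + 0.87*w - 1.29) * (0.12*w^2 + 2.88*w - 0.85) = 0.4956*w^5 + 11.5452*w^4 - 11.7869*w^3 + 4.8243*w^2 - 4.4547*w + 1.0965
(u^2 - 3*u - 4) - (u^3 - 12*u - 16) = -u^3 + u^2 + 9*u + 12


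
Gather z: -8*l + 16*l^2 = 16*l^2 - 8*l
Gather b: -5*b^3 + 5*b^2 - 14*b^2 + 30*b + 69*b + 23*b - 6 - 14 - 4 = -5*b^3 - 9*b^2 + 122*b - 24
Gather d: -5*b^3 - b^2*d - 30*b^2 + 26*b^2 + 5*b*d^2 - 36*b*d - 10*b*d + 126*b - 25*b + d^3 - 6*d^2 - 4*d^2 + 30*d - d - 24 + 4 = -5*b^3 - 4*b^2 + 101*b + d^3 + d^2*(5*b - 10) + d*(-b^2 - 46*b + 29) - 20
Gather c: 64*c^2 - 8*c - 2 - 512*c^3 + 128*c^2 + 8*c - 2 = -512*c^3 + 192*c^2 - 4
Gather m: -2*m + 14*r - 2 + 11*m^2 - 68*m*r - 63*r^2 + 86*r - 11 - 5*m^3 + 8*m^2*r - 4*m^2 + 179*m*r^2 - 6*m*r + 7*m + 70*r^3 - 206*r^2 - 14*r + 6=-5*m^3 + m^2*(8*r + 7) + m*(179*r^2 - 74*r + 5) + 70*r^3 - 269*r^2 + 86*r - 7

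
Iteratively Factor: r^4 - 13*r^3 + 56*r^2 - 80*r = (r)*(r^3 - 13*r^2 + 56*r - 80) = r*(r - 4)*(r^2 - 9*r + 20) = r*(r - 5)*(r - 4)*(r - 4)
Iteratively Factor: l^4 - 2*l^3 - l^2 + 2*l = (l - 2)*(l^3 - l) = (l - 2)*(l + 1)*(l^2 - l) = l*(l - 2)*(l + 1)*(l - 1)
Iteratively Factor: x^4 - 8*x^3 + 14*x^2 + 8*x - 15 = (x - 1)*(x^3 - 7*x^2 + 7*x + 15) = (x - 1)*(x + 1)*(x^2 - 8*x + 15) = (x - 5)*(x - 1)*(x + 1)*(x - 3)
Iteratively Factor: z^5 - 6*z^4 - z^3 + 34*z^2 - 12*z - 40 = (z + 2)*(z^4 - 8*z^3 + 15*z^2 + 4*z - 20) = (z + 1)*(z + 2)*(z^3 - 9*z^2 + 24*z - 20) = (z - 2)*(z + 1)*(z + 2)*(z^2 - 7*z + 10) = (z - 5)*(z - 2)*(z + 1)*(z + 2)*(z - 2)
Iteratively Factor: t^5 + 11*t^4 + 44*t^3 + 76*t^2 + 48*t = (t + 2)*(t^4 + 9*t^3 + 26*t^2 + 24*t) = (t + 2)*(t + 4)*(t^3 + 5*t^2 + 6*t) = (t + 2)*(t + 3)*(t + 4)*(t^2 + 2*t) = (t + 2)^2*(t + 3)*(t + 4)*(t)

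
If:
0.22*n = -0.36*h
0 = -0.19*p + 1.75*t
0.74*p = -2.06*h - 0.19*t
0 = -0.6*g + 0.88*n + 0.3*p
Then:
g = 12.7673479816045*t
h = -3.40086867654573*t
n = 5.56505783434756*t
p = 9.21052631578947*t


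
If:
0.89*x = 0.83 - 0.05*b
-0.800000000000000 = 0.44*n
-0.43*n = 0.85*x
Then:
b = 0.23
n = -1.82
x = 0.92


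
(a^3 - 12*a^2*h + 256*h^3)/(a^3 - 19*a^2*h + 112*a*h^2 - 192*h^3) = (a + 4*h)/(a - 3*h)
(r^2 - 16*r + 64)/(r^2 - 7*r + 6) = (r^2 - 16*r + 64)/(r^2 - 7*r + 6)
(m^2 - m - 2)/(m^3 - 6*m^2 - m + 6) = (m - 2)/(m^2 - 7*m + 6)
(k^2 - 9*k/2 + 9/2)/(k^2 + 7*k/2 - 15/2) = (k - 3)/(k + 5)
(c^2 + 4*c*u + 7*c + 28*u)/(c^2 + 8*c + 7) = (c + 4*u)/(c + 1)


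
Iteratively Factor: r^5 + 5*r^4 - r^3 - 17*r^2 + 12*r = (r - 1)*(r^4 + 6*r^3 + 5*r^2 - 12*r) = (r - 1)*(r + 3)*(r^3 + 3*r^2 - 4*r) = r*(r - 1)*(r + 3)*(r^2 + 3*r - 4) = r*(r - 1)^2*(r + 3)*(r + 4)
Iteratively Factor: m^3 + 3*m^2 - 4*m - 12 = (m - 2)*(m^2 + 5*m + 6) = (m - 2)*(m + 3)*(m + 2)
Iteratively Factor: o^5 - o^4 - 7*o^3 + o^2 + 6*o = (o)*(o^4 - o^3 - 7*o^2 + o + 6) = o*(o - 3)*(o^3 + 2*o^2 - o - 2) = o*(o - 3)*(o + 2)*(o^2 - 1) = o*(o - 3)*(o + 1)*(o + 2)*(o - 1)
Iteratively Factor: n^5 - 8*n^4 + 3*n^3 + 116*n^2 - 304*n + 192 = (n - 4)*(n^4 - 4*n^3 - 13*n^2 + 64*n - 48) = (n - 4)*(n + 4)*(n^3 - 8*n^2 + 19*n - 12) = (n - 4)*(n - 1)*(n + 4)*(n^2 - 7*n + 12) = (n - 4)^2*(n - 1)*(n + 4)*(n - 3)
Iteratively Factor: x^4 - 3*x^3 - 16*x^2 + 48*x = (x)*(x^3 - 3*x^2 - 16*x + 48) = x*(x + 4)*(x^2 - 7*x + 12) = x*(x - 3)*(x + 4)*(x - 4)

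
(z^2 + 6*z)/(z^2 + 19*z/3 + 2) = 3*z/(3*z + 1)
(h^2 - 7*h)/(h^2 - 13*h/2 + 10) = 2*h*(h - 7)/(2*h^2 - 13*h + 20)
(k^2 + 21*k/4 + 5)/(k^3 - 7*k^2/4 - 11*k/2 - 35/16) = 4*(k + 4)/(4*k^2 - 12*k - 7)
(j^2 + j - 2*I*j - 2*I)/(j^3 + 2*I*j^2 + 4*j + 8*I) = (j + 1)/(j^2 + 4*I*j - 4)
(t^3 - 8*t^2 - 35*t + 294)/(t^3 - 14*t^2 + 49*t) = (t + 6)/t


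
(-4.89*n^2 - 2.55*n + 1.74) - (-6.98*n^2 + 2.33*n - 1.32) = 2.09*n^2 - 4.88*n + 3.06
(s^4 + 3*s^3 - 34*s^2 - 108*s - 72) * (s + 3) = s^5 + 6*s^4 - 25*s^3 - 210*s^2 - 396*s - 216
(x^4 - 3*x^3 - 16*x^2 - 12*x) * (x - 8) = x^5 - 11*x^4 + 8*x^3 + 116*x^2 + 96*x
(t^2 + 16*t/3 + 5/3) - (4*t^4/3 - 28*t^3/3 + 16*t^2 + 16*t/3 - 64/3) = -4*t^4/3 + 28*t^3/3 - 15*t^2 + 23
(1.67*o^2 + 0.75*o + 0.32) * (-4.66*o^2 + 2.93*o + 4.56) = -7.7822*o^4 + 1.3981*o^3 + 8.3215*o^2 + 4.3576*o + 1.4592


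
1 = 1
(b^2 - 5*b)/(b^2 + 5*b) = (b - 5)/(b + 5)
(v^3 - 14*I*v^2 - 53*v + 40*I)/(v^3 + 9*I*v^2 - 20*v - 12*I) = (v^3 - 14*I*v^2 - 53*v + 40*I)/(v^3 + 9*I*v^2 - 20*v - 12*I)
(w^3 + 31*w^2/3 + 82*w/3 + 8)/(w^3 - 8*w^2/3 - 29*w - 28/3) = (w + 6)/(w - 7)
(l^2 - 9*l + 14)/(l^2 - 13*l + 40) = (l^2 - 9*l + 14)/(l^2 - 13*l + 40)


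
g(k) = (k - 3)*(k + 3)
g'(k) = 2*k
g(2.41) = -3.19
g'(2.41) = 4.82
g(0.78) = -8.39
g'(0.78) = 1.56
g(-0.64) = -8.59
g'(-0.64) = -1.28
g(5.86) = 25.34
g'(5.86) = 11.72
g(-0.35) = -8.88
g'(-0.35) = -0.70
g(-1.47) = -6.84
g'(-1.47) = -2.94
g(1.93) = -5.28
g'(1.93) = 3.86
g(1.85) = -5.58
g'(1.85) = 3.70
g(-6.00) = 27.00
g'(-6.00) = -12.00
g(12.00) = 135.00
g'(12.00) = 24.00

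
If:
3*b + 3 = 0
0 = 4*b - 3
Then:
No Solution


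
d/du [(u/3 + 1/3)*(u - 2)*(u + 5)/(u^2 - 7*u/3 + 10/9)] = 3*(9*u^4 - 42*u^3 + 9*u^2 + 260*u - 280)/(81*u^4 - 378*u^3 + 621*u^2 - 420*u + 100)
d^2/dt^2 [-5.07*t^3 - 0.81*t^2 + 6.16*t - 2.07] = -30.42*t - 1.62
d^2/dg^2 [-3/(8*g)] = -3/(4*g^3)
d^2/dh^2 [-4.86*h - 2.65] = 0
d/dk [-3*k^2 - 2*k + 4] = -6*k - 2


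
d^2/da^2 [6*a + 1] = 0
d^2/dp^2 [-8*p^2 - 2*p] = -16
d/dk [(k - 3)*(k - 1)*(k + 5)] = 3*k^2 + 2*k - 17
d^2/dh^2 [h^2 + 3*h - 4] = 2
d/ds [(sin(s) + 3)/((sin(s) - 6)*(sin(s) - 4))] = (-6*sin(s) + cos(s)^2 + 53)*cos(s)/((sin(s) - 6)^2*(sin(s) - 4)^2)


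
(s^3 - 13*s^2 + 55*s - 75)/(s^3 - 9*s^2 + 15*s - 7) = (s^3 - 13*s^2 + 55*s - 75)/(s^3 - 9*s^2 + 15*s - 7)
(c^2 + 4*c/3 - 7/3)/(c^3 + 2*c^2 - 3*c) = (c + 7/3)/(c*(c + 3))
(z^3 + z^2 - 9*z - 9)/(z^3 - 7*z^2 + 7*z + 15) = (z + 3)/(z - 5)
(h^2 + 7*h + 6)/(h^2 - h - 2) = (h + 6)/(h - 2)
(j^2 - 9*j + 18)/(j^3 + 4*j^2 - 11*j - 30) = (j - 6)/(j^2 + 7*j + 10)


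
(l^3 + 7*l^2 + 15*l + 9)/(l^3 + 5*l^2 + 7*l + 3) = (l + 3)/(l + 1)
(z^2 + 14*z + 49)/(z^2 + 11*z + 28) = (z + 7)/(z + 4)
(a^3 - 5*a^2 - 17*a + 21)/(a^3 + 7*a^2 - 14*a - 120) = (a^3 - 5*a^2 - 17*a + 21)/(a^3 + 7*a^2 - 14*a - 120)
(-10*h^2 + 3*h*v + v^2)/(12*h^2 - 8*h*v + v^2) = (5*h + v)/(-6*h + v)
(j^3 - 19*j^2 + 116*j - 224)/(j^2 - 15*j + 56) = j - 4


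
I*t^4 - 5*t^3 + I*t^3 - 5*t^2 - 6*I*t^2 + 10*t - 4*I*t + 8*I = (t + 2)*(t + I)*(t + 4*I)*(I*t - I)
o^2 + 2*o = o*(o + 2)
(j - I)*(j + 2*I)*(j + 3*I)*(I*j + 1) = I*j^4 - 3*j^3 + 3*I*j^2 - 7*j + 6*I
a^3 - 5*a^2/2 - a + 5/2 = (a - 5/2)*(a - 1)*(a + 1)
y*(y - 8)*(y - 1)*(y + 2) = y^4 - 7*y^3 - 10*y^2 + 16*y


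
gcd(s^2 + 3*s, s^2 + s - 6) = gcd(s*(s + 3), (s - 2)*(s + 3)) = s + 3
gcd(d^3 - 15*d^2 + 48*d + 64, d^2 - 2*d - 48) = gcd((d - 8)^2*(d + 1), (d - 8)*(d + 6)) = d - 8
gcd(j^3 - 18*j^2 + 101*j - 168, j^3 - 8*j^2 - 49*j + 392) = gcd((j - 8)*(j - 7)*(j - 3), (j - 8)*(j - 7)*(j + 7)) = j^2 - 15*j + 56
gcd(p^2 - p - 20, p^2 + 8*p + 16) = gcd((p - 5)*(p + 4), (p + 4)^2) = p + 4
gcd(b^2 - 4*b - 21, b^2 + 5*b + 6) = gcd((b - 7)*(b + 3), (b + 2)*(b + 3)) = b + 3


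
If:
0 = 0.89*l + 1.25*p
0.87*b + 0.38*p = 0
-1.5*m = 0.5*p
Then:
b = -0.436781609195402*p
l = -1.40449438202247*p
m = -0.333333333333333*p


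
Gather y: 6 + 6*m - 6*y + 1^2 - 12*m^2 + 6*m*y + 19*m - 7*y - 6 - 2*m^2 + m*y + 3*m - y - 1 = -14*m^2 + 28*m + y*(7*m - 14)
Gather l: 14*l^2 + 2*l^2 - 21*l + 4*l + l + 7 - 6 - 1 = 16*l^2 - 16*l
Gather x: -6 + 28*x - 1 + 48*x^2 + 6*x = 48*x^2 + 34*x - 7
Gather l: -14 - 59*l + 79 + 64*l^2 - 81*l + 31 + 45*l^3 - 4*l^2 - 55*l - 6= 45*l^3 + 60*l^2 - 195*l + 90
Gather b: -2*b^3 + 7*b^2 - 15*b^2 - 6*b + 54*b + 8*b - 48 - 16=-2*b^3 - 8*b^2 + 56*b - 64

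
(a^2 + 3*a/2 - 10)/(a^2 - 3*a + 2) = (a^2 + 3*a/2 - 10)/(a^2 - 3*a + 2)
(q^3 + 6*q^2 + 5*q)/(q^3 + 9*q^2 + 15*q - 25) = q*(q + 1)/(q^2 + 4*q - 5)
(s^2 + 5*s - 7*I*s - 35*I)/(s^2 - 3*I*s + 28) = (s + 5)/(s + 4*I)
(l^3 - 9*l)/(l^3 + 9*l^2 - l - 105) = l*(l + 3)/(l^2 + 12*l + 35)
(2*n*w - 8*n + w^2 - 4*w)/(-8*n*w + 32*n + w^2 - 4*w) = (2*n + w)/(-8*n + w)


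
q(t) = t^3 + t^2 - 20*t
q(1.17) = -20.43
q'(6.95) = 138.81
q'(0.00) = -20.00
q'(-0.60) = -20.12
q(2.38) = -28.45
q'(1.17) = -13.55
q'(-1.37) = -17.11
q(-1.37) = 26.71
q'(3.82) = 31.42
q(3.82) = -6.06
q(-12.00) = -1344.00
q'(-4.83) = 40.33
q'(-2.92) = -0.26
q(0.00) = 0.00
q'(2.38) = 1.75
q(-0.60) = 12.14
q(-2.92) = 42.03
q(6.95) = 245.00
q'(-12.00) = 388.00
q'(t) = 3*t^2 + 2*t - 20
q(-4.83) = 7.25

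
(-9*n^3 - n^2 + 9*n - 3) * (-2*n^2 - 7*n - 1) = 18*n^5 + 65*n^4 - 2*n^3 - 56*n^2 + 12*n + 3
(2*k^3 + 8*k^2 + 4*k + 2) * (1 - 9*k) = -18*k^4 - 70*k^3 - 28*k^2 - 14*k + 2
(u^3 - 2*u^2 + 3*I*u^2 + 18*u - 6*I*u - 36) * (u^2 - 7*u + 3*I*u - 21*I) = u^5 - 9*u^4 + 6*I*u^4 + 23*u^3 - 54*I*u^3 - 81*u^2 + 138*I*u^2 + 126*u - 486*I*u + 756*I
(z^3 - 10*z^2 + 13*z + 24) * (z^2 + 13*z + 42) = z^5 + 3*z^4 - 75*z^3 - 227*z^2 + 858*z + 1008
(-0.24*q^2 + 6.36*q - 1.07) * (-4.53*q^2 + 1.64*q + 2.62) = 1.0872*q^4 - 29.2044*q^3 + 14.6487*q^2 + 14.9084*q - 2.8034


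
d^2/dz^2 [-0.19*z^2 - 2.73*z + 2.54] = -0.380000000000000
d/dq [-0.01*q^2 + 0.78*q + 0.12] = 0.78 - 0.02*q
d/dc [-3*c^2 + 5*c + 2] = 5 - 6*c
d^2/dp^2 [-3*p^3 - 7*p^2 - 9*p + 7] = -18*p - 14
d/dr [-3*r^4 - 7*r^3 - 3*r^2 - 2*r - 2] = -12*r^3 - 21*r^2 - 6*r - 2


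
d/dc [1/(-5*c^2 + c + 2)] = (10*c - 1)/(-5*c^2 + c + 2)^2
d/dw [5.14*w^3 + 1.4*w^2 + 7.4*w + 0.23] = 15.42*w^2 + 2.8*w + 7.4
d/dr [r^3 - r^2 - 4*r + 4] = 3*r^2 - 2*r - 4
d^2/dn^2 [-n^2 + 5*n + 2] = -2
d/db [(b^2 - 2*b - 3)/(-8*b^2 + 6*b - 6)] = 5*(-b^2 - 6*b + 3)/(2*(16*b^4 - 24*b^3 + 33*b^2 - 18*b + 9))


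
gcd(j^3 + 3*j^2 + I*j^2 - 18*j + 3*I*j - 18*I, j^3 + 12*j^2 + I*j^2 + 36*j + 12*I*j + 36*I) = j^2 + j*(6 + I) + 6*I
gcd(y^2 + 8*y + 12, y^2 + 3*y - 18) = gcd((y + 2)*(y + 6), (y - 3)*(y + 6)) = y + 6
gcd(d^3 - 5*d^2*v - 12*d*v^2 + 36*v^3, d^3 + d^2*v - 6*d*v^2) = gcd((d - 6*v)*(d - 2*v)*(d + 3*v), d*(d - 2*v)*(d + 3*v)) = -d^2 - d*v + 6*v^2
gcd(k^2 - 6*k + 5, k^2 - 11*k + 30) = k - 5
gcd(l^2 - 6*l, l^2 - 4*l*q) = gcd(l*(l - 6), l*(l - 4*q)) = l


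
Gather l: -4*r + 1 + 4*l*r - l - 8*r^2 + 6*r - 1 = l*(4*r - 1) - 8*r^2 + 2*r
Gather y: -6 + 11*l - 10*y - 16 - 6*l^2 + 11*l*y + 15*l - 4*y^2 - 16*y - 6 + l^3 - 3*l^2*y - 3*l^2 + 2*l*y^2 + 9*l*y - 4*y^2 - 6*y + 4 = l^3 - 9*l^2 + 26*l + y^2*(2*l - 8) + y*(-3*l^2 + 20*l - 32) - 24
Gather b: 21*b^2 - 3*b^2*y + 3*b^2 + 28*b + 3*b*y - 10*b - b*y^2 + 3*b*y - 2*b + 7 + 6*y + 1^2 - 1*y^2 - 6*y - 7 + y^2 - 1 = b^2*(24 - 3*y) + b*(-y^2 + 6*y + 16)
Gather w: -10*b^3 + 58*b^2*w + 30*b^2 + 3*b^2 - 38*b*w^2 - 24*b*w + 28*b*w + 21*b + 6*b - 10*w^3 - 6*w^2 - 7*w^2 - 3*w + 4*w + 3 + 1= -10*b^3 + 33*b^2 + 27*b - 10*w^3 + w^2*(-38*b - 13) + w*(58*b^2 + 4*b + 1) + 4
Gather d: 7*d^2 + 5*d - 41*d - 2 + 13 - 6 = 7*d^2 - 36*d + 5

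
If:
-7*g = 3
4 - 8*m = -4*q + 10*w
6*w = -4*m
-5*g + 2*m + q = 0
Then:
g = -3/7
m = -24/49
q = -57/49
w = 16/49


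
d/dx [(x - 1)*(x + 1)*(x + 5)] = 3*x^2 + 10*x - 1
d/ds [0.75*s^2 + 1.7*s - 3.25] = 1.5*s + 1.7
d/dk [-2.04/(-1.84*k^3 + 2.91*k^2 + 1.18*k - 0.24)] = (-11.2608*k^2 + 11.8728*k + 2.4072)/(1.84*k^3 - 2.91*k^2 - 1.18*k + 0.24)^2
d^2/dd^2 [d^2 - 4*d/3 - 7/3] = 2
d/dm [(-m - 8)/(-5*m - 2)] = -38/(5*m + 2)^2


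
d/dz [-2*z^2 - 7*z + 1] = -4*z - 7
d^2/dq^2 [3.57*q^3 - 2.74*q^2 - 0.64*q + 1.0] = 21.42*q - 5.48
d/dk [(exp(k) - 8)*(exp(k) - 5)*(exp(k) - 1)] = (3*exp(2*k) - 28*exp(k) + 53)*exp(k)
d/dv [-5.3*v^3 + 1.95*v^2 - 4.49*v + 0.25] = -15.9*v^2 + 3.9*v - 4.49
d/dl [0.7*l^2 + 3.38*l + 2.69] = 1.4*l + 3.38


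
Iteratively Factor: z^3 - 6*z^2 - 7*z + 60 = (z - 4)*(z^2 - 2*z - 15) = (z - 5)*(z - 4)*(z + 3)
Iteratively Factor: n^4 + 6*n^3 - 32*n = (n + 4)*(n^3 + 2*n^2 - 8*n) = n*(n + 4)*(n^2 + 2*n - 8) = n*(n + 4)^2*(n - 2)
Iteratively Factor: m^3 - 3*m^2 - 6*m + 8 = (m + 2)*(m^2 - 5*m + 4) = (m - 4)*(m + 2)*(m - 1)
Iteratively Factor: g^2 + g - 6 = (g - 2)*(g + 3)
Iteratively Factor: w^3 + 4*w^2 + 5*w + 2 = (w + 1)*(w^2 + 3*w + 2) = (w + 1)*(w + 2)*(w + 1)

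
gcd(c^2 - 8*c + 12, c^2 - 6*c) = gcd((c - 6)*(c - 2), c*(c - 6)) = c - 6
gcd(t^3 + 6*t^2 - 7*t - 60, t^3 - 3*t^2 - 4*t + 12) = t - 3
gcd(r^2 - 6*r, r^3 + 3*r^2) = r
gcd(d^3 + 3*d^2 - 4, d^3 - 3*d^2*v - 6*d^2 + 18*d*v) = 1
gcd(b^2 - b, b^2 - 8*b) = b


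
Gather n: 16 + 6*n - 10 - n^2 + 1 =-n^2 + 6*n + 7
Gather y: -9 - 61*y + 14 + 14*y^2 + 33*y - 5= 14*y^2 - 28*y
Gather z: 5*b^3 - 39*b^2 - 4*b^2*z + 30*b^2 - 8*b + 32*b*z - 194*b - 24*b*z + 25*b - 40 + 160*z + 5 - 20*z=5*b^3 - 9*b^2 - 177*b + z*(-4*b^2 + 8*b + 140) - 35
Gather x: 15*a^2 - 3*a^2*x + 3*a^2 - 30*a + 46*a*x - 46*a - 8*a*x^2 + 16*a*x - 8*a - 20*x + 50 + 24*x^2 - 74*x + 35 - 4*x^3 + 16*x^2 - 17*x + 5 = 18*a^2 - 84*a - 4*x^3 + x^2*(40 - 8*a) + x*(-3*a^2 + 62*a - 111) + 90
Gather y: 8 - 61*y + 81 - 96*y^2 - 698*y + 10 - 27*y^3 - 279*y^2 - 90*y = -27*y^3 - 375*y^2 - 849*y + 99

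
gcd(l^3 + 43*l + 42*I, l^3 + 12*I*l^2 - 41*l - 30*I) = l^2 + 7*I*l - 6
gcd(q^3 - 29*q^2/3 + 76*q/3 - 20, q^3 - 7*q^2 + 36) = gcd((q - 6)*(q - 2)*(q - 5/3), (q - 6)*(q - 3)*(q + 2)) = q - 6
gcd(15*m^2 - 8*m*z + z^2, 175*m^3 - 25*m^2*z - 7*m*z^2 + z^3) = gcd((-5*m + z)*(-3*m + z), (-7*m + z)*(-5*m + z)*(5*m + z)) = -5*m + z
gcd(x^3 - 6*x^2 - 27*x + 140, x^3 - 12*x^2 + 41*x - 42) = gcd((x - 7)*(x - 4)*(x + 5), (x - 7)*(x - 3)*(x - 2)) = x - 7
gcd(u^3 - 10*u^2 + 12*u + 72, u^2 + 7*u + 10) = u + 2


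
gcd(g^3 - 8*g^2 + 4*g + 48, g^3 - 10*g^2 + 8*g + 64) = g^2 - 2*g - 8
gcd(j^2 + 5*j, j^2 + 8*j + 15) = j + 5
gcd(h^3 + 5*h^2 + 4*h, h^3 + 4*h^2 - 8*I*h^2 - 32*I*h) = h^2 + 4*h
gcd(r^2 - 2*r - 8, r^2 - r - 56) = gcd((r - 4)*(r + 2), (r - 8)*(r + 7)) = 1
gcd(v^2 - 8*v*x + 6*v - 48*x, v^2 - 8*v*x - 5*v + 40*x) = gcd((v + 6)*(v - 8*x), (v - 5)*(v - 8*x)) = -v + 8*x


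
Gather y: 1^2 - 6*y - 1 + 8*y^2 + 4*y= 8*y^2 - 2*y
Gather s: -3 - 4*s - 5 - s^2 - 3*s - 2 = -s^2 - 7*s - 10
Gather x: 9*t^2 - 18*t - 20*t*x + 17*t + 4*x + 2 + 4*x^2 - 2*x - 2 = 9*t^2 - t + 4*x^2 + x*(2 - 20*t)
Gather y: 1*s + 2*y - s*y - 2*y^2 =s - 2*y^2 + y*(2 - s)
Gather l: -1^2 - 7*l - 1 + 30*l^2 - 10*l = 30*l^2 - 17*l - 2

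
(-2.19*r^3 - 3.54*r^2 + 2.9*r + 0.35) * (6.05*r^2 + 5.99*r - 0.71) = -13.2495*r^5 - 34.5351*r^4 - 2.1047*r^3 + 22.0019*r^2 + 0.0375000000000001*r - 0.2485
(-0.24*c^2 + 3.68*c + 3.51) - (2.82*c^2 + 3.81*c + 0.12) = -3.06*c^2 - 0.13*c + 3.39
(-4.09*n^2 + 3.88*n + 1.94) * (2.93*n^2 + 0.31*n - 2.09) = -11.9837*n^4 + 10.1005*n^3 + 15.4351*n^2 - 7.5078*n - 4.0546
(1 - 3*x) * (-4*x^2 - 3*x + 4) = 12*x^3 + 5*x^2 - 15*x + 4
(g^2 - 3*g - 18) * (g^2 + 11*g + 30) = g^4 + 8*g^3 - 21*g^2 - 288*g - 540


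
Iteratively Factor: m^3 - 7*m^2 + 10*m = (m)*(m^2 - 7*m + 10) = m*(m - 5)*(m - 2)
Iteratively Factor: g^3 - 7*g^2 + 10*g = (g - 2)*(g^2 - 5*g) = g*(g - 2)*(g - 5)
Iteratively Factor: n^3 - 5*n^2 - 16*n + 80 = (n - 5)*(n^2 - 16) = (n - 5)*(n - 4)*(n + 4)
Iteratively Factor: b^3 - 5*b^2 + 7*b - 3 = (b - 3)*(b^2 - 2*b + 1) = (b - 3)*(b - 1)*(b - 1)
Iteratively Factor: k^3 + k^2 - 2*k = (k - 1)*(k^2 + 2*k) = k*(k - 1)*(k + 2)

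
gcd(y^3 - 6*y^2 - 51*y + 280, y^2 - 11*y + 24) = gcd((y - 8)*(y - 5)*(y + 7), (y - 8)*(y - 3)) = y - 8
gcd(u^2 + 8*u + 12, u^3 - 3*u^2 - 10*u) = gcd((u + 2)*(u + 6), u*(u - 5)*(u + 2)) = u + 2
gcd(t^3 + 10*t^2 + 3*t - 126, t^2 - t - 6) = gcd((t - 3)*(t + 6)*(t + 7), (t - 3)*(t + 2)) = t - 3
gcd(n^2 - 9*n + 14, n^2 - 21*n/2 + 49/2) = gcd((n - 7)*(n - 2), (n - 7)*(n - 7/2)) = n - 7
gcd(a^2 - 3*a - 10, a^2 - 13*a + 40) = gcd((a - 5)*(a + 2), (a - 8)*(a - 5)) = a - 5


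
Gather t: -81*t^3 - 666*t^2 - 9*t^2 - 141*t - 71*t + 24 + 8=-81*t^3 - 675*t^2 - 212*t + 32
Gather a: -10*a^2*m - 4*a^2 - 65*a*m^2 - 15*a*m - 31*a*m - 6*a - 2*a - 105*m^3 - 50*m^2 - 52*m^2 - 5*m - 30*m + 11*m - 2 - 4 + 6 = a^2*(-10*m - 4) + a*(-65*m^2 - 46*m - 8) - 105*m^3 - 102*m^2 - 24*m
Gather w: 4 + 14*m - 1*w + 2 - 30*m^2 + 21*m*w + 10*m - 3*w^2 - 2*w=-30*m^2 + 24*m - 3*w^2 + w*(21*m - 3) + 6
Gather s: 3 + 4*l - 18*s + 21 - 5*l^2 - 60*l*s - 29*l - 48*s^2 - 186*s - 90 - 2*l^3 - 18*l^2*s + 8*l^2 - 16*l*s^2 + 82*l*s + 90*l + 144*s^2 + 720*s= -2*l^3 + 3*l^2 + 65*l + s^2*(96 - 16*l) + s*(-18*l^2 + 22*l + 516) - 66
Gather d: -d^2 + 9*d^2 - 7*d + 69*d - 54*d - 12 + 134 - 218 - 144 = 8*d^2 + 8*d - 240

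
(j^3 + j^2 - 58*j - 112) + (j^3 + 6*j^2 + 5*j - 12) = 2*j^3 + 7*j^2 - 53*j - 124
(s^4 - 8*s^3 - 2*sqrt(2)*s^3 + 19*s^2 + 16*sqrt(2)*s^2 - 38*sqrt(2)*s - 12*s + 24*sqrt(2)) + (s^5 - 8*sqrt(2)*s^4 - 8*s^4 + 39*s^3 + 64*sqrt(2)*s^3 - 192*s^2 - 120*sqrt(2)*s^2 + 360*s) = s^5 - 8*sqrt(2)*s^4 - 7*s^4 + 31*s^3 + 62*sqrt(2)*s^3 - 173*s^2 - 104*sqrt(2)*s^2 - 38*sqrt(2)*s + 348*s + 24*sqrt(2)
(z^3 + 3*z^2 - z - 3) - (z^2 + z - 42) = z^3 + 2*z^2 - 2*z + 39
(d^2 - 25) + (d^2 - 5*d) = 2*d^2 - 5*d - 25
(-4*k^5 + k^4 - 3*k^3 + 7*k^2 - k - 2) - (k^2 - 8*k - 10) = -4*k^5 + k^4 - 3*k^3 + 6*k^2 + 7*k + 8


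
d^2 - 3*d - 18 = (d - 6)*(d + 3)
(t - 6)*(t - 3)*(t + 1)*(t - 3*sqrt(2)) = t^4 - 8*t^3 - 3*sqrt(2)*t^3 + 9*t^2 + 24*sqrt(2)*t^2 - 27*sqrt(2)*t + 18*t - 54*sqrt(2)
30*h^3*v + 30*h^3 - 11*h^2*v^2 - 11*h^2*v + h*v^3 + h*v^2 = (-6*h + v)*(-5*h + v)*(h*v + h)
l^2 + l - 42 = (l - 6)*(l + 7)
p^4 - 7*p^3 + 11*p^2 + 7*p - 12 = (p - 4)*(p - 3)*(p - 1)*(p + 1)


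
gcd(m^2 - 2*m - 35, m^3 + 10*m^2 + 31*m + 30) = m + 5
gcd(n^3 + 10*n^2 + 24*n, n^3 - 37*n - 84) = n + 4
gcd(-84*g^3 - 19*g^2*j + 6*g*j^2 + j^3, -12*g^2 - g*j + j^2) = 12*g^2 + g*j - j^2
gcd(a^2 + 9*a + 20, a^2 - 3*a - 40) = a + 5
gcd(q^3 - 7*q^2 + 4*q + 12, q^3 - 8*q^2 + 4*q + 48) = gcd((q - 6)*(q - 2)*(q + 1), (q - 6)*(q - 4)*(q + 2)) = q - 6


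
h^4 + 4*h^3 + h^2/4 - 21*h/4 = h*(h - 1)*(h + 3/2)*(h + 7/2)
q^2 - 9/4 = (q - 3/2)*(q + 3/2)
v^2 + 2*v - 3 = (v - 1)*(v + 3)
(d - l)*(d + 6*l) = d^2 + 5*d*l - 6*l^2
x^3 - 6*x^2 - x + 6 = (x - 6)*(x - 1)*(x + 1)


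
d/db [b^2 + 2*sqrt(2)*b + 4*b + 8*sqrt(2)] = 2*b + 2*sqrt(2) + 4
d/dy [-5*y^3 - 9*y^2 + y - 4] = -15*y^2 - 18*y + 1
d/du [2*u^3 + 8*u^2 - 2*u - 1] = 6*u^2 + 16*u - 2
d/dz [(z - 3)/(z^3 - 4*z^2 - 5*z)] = (-z*(-z^2 + 4*z + 5) + (z - 3)*(-3*z^2 + 8*z + 5))/(z^2*(-z^2 + 4*z + 5)^2)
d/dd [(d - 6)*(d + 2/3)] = 2*d - 16/3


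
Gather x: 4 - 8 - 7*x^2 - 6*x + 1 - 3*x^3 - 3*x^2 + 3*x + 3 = -3*x^3 - 10*x^2 - 3*x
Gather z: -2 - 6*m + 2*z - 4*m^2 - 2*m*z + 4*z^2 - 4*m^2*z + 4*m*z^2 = -4*m^2 - 6*m + z^2*(4*m + 4) + z*(-4*m^2 - 2*m + 2) - 2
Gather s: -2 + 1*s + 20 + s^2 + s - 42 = s^2 + 2*s - 24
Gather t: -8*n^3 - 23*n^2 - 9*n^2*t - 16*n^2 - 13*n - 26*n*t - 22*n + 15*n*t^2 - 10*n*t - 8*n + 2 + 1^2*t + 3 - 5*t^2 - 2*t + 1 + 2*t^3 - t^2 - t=-8*n^3 - 39*n^2 - 43*n + 2*t^3 + t^2*(15*n - 6) + t*(-9*n^2 - 36*n - 2) + 6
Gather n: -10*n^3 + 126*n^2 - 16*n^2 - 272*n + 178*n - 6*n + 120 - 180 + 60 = -10*n^3 + 110*n^2 - 100*n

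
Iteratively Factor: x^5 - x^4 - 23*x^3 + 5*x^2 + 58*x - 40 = (x - 1)*(x^4 - 23*x^2 - 18*x + 40) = (x - 1)^2*(x^3 + x^2 - 22*x - 40) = (x - 1)^2*(x + 4)*(x^2 - 3*x - 10) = (x - 1)^2*(x + 2)*(x + 4)*(x - 5)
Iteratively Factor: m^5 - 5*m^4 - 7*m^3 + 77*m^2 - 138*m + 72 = (m - 3)*(m^4 - 2*m^3 - 13*m^2 + 38*m - 24) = (m - 3)*(m + 4)*(m^3 - 6*m^2 + 11*m - 6) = (m - 3)*(m - 2)*(m + 4)*(m^2 - 4*m + 3) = (m - 3)^2*(m - 2)*(m + 4)*(m - 1)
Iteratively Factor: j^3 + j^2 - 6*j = (j - 2)*(j^2 + 3*j) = (j - 2)*(j + 3)*(j)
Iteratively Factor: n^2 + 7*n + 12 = (n + 4)*(n + 3)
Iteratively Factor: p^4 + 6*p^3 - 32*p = (p + 4)*(p^3 + 2*p^2 - 8*p) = p*(p + 4)*(p^2 + 2*p - 8) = p*(p + 4)^2*(p - 2)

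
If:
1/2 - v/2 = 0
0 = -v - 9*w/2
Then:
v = 1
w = -2/9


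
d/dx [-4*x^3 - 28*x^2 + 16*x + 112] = -12*x^2 - 56*x + 16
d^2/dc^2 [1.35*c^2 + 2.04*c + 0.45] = 2.70000000000000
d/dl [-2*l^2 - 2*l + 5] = -4*l - 2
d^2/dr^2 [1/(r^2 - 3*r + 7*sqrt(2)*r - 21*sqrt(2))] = 2*(-r^2 - 7*sqrt(2)*r + 3*r + (2*r - 3 + 7*sqrt(2))^2 + 21*sqrt(2))/(r^2 - 3*r + 7*sqrt(2)*r - 21*sqrt(2))^3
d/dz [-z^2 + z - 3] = 1 - 2*z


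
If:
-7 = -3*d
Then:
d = 7/3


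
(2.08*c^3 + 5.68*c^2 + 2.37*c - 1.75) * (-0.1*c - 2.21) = -0.208*c^4 - 5.1648*c^3 - 12.7898*c^2 - 5.0627*c + 3.8675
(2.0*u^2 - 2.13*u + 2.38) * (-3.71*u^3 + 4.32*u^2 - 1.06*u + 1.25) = -7.42*u^5 + 16.5423*u^4 - 20.1514*u^3 + 15.0394*u^2 - 5.1853*u + 2.975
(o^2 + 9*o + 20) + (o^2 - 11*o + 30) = 2*o^2 - 2*o + 50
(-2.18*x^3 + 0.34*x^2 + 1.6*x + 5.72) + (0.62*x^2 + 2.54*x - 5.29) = -2.18*x^3 + 0.96*x^2 + 4.14*x + 0.43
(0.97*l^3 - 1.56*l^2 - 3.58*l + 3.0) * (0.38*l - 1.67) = 0.3686*l^4 - 2.2127*l^3 + 1.2448*l^2 + 7.1186*l - 5.01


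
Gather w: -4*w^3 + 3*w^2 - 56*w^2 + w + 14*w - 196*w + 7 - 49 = -4*w^3 - 53*w^2 - 181*w - 42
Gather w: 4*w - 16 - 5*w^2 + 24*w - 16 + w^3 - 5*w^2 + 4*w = w^3 - 10*w^2 + 32*w - 32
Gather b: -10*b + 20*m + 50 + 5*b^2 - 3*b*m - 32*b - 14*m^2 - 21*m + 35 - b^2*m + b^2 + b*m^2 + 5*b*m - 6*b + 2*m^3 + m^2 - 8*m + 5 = b^2*(6 - m) + b*(m^2 + 2*m - 48) + 2*m^3 - 13*m^2 - 9*m + 90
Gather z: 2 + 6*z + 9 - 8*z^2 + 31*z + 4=-8*z^2 + 37*z + 15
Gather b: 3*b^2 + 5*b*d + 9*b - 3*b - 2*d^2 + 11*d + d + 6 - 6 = 3*b^2 + b*(5*d + 6) - 2*d^2 + 12*d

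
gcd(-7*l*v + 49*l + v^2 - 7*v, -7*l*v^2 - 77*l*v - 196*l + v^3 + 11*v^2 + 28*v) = -7*l + v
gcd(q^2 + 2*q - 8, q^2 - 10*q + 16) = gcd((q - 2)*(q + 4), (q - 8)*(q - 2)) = q - 2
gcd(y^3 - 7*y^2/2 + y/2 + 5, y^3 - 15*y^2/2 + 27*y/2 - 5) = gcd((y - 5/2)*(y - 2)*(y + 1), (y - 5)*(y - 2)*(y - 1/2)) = y - 2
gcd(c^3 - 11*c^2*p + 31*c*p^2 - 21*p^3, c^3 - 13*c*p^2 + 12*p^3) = c^2 - 4*c*p + 3*p^2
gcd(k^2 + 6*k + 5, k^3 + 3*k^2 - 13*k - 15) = k^2 + 6*k + 5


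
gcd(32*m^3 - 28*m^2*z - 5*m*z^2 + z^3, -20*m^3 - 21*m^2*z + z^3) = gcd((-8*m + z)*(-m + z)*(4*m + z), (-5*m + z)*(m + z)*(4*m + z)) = 4*m + z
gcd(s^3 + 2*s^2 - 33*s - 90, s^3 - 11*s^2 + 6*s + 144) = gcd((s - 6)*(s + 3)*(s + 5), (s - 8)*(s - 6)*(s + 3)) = s^2 - 3*s - 18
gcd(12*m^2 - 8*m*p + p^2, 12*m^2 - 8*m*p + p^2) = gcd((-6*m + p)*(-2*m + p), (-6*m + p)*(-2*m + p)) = 12*m^2 - 8*m*p + p^2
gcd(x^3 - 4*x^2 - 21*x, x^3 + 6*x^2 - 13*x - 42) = 1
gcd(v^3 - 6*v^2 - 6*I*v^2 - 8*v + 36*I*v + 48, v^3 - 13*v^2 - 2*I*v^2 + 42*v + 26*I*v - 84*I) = v^2 + v*(-6 - 2*I) + 12*I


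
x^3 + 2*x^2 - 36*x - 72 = (x - 6)*(x + 2)*(x + 6)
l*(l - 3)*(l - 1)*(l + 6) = l^4 + 2*l^3 - 21*l^2 + 18*l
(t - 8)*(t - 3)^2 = t^3 - 14*t^2 + 57*t - 72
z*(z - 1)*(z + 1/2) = z^3 - z^2/2 - z/2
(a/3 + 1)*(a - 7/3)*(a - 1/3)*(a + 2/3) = a^4/3 + a^3/3 - 7*a^2/3 - 67*a/81 + 14/27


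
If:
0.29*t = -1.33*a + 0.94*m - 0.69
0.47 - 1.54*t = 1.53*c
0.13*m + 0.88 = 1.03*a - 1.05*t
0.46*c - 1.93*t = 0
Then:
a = 1.23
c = 0.25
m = 2.49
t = 0.06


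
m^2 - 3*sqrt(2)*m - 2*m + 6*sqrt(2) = (m - 2)*(m - 3*sqrt(2))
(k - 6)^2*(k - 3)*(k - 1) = k^4 - 16*k^3 + 87*k^2 - 180*k + 108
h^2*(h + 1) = h^3 + h^2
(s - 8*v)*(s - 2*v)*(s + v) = s^3 - 9*s^2*v + 6*s*v^2 + 16*v^3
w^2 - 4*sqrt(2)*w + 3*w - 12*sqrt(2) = (w + 3)*(w - 4*sqrt(2))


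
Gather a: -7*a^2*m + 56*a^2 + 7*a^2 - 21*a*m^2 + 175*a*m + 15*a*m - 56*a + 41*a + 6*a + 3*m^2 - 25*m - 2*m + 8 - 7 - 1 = a^2*(63 - 7*m) + a*(-21*m^2 + 190*m - 9) + 3*m^2 - 27*m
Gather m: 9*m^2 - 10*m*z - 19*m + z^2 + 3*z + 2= 9*m^2 + m*(-10*z - 19) + z^2 + 3*z + 2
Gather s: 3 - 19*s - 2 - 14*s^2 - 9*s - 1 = -14*s^2 - 28*s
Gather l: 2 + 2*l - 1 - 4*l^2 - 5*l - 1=-4*l^2 - 3*l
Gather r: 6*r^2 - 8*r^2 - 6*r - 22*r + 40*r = -2*r^2 + 12*r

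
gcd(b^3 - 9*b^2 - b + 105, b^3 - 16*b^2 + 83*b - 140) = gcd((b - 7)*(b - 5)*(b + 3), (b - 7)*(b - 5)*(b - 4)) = b^2 - 12*b + 35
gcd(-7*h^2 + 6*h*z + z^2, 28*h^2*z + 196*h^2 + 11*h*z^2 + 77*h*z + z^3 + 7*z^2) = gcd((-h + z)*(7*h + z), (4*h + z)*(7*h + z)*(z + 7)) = 7*h + z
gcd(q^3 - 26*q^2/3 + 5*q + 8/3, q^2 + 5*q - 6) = q - 1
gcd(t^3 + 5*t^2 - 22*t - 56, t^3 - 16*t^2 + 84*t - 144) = t - 4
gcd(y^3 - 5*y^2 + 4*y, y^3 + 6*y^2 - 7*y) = y^2 - y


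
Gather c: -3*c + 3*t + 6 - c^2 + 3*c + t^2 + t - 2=-c^2 + t^2 + 4*t + 4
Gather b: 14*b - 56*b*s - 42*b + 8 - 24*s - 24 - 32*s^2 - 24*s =b*(-56*s - 28) - 32*s^2 - 48*s - 16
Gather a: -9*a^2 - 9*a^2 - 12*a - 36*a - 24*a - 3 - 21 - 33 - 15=-18*a^2 - 72*a - 72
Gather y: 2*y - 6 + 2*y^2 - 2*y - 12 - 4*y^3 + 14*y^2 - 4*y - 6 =-4*y^3 + 16*y^2 - 4*y - 24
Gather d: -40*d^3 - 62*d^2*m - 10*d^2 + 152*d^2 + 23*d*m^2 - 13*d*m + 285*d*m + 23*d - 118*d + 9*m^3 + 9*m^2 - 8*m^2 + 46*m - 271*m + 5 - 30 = -40*d^3 + d^2*(142 - 62*m) + d*(23*m^2 + 272*m - 95) + 9*m^3 + m^2 - 225*m - 25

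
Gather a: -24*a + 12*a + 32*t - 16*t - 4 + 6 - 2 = -12*a + 16*t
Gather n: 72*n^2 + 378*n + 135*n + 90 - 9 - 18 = 72*n^2 + 513*n + 63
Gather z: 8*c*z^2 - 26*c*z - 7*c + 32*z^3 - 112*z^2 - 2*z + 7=-7*c + 32*z^3 + z^2*(8*c - 112) + z*(-26*c - 2) + 7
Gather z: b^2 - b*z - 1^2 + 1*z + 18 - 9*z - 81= b^2 + z*(-b - 8) - 64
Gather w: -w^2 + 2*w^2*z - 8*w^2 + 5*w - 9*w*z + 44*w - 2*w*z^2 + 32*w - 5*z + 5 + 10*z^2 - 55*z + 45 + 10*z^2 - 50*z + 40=w^2*(2*z - 9) + w*(-2*z^2 - 9*z + 81) + 20*z^2 - 110*z + 90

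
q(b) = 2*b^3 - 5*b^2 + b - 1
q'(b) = 6*b^2 - 10*b + 1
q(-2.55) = -69.23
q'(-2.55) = 65.52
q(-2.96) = -99.64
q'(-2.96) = 83.17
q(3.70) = 35.56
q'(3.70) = 46.14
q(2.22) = -1.54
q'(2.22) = 8.37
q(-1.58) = -22.95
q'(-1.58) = 31.78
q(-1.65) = -25.25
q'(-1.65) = 33.84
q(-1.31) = -15.39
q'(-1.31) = 24.40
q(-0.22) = -1.48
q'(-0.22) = 3.49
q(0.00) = -1.00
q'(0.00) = 1.00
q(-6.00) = -619.00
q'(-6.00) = 277.00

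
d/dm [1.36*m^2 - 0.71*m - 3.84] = 2.72*m - 0.71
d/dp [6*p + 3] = 6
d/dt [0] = 0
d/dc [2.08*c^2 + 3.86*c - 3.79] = 4.16*c + 3.86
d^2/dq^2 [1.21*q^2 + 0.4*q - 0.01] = 2.42000000000000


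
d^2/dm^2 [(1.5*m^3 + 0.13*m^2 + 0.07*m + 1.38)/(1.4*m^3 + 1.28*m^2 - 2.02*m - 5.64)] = (-7.105427357601e-15*m^7 - 4.86639999999997*m^6 + 26.2752*m^5 + 177.54408*m^4 + 89.1344319999999*m^3 + 104.948928*m^2 + 333.288576*m + 37.8624)/(2.744*m^9 + 7.5264*m^8 - 4.99632*m^7 - 52.785088*m^6 - 53.432304*m^5 + 83.646528*m^4 + 212.854616*m^3 + 53.108496*m^2 - 192.766176*m - 179.406144)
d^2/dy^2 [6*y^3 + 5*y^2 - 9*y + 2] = 36*y + 10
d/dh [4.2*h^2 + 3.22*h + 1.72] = 8.4*h + 3.22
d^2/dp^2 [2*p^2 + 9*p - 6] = 4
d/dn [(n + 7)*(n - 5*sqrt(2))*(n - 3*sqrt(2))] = 3*n^2 - 16*sqrt(2)*n + 14*n - 56*sqrt(2) + 30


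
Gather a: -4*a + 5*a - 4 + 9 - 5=a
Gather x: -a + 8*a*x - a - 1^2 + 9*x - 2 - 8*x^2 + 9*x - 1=-2*a - 8*x^2 + x*(8*a + 18) - 4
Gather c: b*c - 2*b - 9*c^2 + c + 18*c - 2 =-2*b - 9*c^2 + c*(b + 19) - 2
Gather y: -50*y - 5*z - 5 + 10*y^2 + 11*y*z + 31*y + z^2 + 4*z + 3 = 10*y^2 + y*(11*z - 19) + z^2 - z - 2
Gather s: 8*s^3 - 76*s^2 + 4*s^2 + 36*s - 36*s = 8*s^3 - 72*s^2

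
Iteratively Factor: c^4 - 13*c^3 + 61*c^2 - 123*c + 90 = (c - 5)*(c^3 - 8*c^2 + 21*c - 18) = (c - 5)*(c - 3)*(c^2 - 5*c + 6) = (c - 5)*(c - 3)*(c - 2)*(c - 3)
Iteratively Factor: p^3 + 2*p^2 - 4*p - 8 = (p + 2)*(p^2 - 4) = (p + 2)^2*(p - 2)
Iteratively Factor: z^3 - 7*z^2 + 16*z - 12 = (z - 2)*(z^2 - 5*z + 6) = (z - 3)*(z - 2)*(z - 2)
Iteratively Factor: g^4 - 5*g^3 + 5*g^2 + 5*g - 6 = (g - 1)*(g^3 - 4*g^2 + g + 6) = (g - 2)*(g - 1)*(g^2 - 2*g - 3) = (g - 2)*(g - 1)*(g + 1)*(g - 3)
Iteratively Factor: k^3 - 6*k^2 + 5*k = (k - 5)*(k^2 - k) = (k - 5)*(k - 1)*(k)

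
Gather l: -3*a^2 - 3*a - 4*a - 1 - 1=-3*a^2 - 7*a - 2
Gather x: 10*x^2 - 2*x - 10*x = 10*x^2 - 12*x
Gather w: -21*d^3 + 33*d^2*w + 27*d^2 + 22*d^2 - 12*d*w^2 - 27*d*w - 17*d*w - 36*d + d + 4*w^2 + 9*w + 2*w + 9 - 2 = -21*d^3 + 49*d^2 - 35*d + w^2*(4 - 12*d) + w*(33*d^2 - 44*d + 11) + 7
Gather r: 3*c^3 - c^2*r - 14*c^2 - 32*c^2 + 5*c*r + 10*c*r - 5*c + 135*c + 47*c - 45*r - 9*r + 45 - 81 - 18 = 3*c^3 - 46*c^2 + 177*c + r*(-c^2 + 15*c - 54) - 54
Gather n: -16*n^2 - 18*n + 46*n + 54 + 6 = -16*n^2 + 28*n + 60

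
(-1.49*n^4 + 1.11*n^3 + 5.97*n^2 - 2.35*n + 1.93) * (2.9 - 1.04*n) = 1.5496*n^5 - 5.4754*n^4 - 2.9898*n^3 + 19.757*n^2 - 8.8222*n + 5.597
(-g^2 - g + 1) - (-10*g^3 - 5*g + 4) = 10*g^3 - g^2 + 4*g - 3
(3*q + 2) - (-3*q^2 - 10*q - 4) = 3*q^2 + 13*q + 6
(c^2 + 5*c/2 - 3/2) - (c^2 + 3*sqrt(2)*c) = -3*sqrt(2)*c + 5*c/2 - 3/2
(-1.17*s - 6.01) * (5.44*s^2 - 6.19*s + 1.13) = -6.3648*s^3 - 25.4521*s^2 + 35.8798*s - 6.7913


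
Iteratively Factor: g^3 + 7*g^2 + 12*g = (g + 3)*(g^2 + 4*g) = g*(g + 3)*(g + 4)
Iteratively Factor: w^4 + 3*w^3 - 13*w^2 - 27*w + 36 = (w - 3)*(w^3 + 6*w^2 + 5*w - 12) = (w - 3)*(w + 4)*(w^2 + 2*w - 3) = (w - 3)*(w + 3)*(w + 4)*(w - 1)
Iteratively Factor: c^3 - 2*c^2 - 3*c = (c - 3)*(c^2 + c) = c*(c - 3)*(c + 1)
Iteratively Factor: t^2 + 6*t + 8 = (t + 2)*(t + 4)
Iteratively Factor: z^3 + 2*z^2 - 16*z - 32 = (z + 4)*(z^2 - 2*z - 8) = (z + 2)*(z + 4)*(z - 4)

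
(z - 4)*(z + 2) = z^2 - 2*z - 8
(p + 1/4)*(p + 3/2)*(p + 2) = p^3 + 15*p^2/4 + 31*p/8 + 3/4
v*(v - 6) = v^2 - 6*v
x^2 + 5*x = x*(x + 5)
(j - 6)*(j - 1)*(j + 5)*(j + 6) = j^4 + 4*j^3 - 41*j^2 - 144*j + 180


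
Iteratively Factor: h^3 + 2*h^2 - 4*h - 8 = (h + 2)*(h^2 - 4) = (h + 2)^2*(h - 2)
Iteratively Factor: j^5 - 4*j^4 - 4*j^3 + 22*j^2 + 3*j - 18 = (j - 3)*(j^4 - j^3 - 7*j^2 + j + 6) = (j - 3)*(j + 1)*(j^3 - 2*j^2 - 5*j + 6) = (j - 3)^2*(j + 1)*(j^2 + j - 2) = (j - 3)^2*(j - 1)*(j + 1)*(j + 2)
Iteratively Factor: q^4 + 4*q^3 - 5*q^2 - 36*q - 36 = (q + 2)*(q^3 + 2*q^2 - 9*q - 18) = (q - 3)*(q + 2)*(q^2 + 5*q + 6) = (q - 3)*(q + 2)*(q + 3)*(q + 2)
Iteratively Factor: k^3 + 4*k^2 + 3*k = (k + 1)*(k^2 + 3*k) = (k + 1)*(k + 3)*(k)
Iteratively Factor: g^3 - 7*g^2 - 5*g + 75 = (g - 5)*(g^2 - 2*g - 15) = (g - 5)*(g + 3)*(g - 5)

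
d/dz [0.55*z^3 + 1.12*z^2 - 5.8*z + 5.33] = 1.65*z^2 + 2.24*z - 5.8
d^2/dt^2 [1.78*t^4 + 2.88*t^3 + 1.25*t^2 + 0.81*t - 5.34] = 21.36*t^2 + 17.28*t + 2.5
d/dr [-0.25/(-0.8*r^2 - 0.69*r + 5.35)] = (-0.4*r - 0.1725)/(0.8*r^2 + 0.69*r - 5.35)^2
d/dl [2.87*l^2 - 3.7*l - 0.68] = 5.74*l - 3.7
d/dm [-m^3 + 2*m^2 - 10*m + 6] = -3*m^2 + 4*m - 10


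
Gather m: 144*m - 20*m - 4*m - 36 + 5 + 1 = 120*m - 30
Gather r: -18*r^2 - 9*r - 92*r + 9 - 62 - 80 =-18*r^2 - 101*r - 133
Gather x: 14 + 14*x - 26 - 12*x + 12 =2*x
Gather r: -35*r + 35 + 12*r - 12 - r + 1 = 24 - 24*r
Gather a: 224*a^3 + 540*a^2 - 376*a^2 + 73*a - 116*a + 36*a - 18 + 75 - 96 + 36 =224*a^3 + 164*a^2 - 7*a - 3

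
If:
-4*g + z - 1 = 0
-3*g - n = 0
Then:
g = z/4 - 1/4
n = 3/4 - 3*z/4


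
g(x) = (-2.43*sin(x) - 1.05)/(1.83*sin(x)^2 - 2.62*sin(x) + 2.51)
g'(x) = (-3.66*sin(x)*cos(x) + 2.62*cos(x))*(-2.43*sin(x) - 1.05)/(1.83*sin(x)^2 - 2.62*sin(x) + 2.51)^2 - 2.43*cos(x)/(1.83*sin(x)^2 - 2.62*sin(x) + 2.51) = (4.4469*sin(x)^2 + 3.843*sin(x) - 8.8503)*cos(x)/(3.3489*sin(x)^4 - 9.5892*sin(x)^3 + 16.051*sin(x)^2 - 13.1524*sin(x) + 6.3001)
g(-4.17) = -1.95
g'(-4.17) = 0.46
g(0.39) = -1.11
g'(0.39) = -1.97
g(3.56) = -0.02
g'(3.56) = 0.59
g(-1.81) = 0.19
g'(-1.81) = 0.04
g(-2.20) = 0.16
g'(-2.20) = 0.16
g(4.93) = 0.19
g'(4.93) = -0.04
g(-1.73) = 0.20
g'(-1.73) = 0.03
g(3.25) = -0.28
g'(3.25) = 1.16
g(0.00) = -0.42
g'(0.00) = -1.40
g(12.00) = 0.06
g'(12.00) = -0.41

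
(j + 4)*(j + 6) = j^2 + 10*j + 24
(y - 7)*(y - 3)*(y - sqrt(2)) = y^3 - 10*y^2 - sqrt(2)*y^2 + 10*sqrt(2)*y + 21*y - 21*sqrt(2)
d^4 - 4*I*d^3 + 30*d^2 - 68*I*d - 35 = (d - 7*I)*(d - I)^2*(d + 5*I)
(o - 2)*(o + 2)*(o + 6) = o^3 + 6*o^2 - 4*o - 24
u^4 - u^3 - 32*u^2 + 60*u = u*(u - 5)*(u - 2)*(u + 6)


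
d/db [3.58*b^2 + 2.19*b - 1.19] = 7.16*b + 2.19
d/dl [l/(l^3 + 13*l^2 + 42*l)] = -(2*l + 13)/(l^2 + 13*l + 42)^2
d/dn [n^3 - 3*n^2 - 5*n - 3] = 3*n^2 - 6*n - 5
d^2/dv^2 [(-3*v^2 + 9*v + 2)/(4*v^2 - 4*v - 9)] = 2*(96*v^3 - 228*v^2 + 876*v - 463)/(64*v^6 - 192*v^5 - 240*v^4 + 800*v^3 + 540*v^2 - 972*v - 729)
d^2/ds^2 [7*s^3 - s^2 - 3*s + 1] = 42*s - 2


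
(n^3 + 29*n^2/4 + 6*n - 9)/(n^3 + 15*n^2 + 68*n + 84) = (n - 3/4)/(n + 7)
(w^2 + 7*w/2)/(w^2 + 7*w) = (w + 7/2)/(w + 7)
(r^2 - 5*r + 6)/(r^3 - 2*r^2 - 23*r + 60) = (r - 2)/(r^2 + r - 20)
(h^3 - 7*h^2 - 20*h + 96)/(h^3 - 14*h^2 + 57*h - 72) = (h + 4)/(h - 3)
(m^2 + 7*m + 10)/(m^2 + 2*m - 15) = (m + 2)/(m - 3)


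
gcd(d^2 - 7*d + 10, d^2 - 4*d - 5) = d - 5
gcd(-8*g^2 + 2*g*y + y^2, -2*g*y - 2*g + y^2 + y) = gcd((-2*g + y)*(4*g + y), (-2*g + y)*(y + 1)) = -2*g + y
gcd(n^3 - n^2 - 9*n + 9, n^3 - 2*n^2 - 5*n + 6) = n^2 - 4*n + 3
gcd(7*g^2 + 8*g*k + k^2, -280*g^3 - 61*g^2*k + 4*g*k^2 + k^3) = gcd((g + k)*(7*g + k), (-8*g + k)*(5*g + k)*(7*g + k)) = 7*g + k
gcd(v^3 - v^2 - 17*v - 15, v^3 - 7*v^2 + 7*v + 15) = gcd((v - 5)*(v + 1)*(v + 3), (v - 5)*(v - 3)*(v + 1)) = v^2 - 4*v - 5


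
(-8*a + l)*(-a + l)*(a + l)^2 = 8*a^4 + 7*a^3*l - 9*a^2*l^2 - 7*a*l^3 + l^4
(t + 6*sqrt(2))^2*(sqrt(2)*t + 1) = sqrt(2)*t^3 + 25*t^2 + 84*sqrt(2)*t + 72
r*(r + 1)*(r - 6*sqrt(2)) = r^3 - 6*sqrt(2)*r^2 + r^2 - 6*sqrt(2)*r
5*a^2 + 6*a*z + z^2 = (a + z)*(5*a + z)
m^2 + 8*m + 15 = (m + 3)*(m + 5)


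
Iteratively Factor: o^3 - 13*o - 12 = (o - 4)*(o^2 + 4*o + 3) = (o - 4)*(o + 3)*(o + 1)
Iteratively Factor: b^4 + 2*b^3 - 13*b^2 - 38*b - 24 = (b + 1)*(b^3 + b^2 - 14*b - 24) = (b + 1)*(b + 3)*(b^2 - 2*b - 8) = (b - 4)*(b + 1)*(b + 3)*(b + 2)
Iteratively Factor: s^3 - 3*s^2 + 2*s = (s - 1)*(s^2 - 2*s) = s*(s - 1)*(s - 2)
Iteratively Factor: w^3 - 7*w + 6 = (w + 3)*(w^2 - 3*w + 2) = (w - 2)*(w + 3)*(w - 1)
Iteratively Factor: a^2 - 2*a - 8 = (a + 2)*(a - 4)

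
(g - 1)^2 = g^2 - 2*g + 1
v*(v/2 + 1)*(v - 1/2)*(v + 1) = v^4/2 + 5*v^3/4 + v^2/4 - v/2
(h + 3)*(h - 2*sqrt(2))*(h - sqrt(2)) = h^3 - 3*sqrt(2)*h^2 + 3*h^2 - 9*sqrt(2)*h + 4*h + 12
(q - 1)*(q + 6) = q^2 + 5*q - 6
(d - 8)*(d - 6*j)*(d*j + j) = d^3*j - 6*d^2*j^2 - 7*d^2*j + 42*d*j^2 - 8*d*j + 48*j^2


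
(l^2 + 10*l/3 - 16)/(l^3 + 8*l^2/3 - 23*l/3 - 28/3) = (3*l^2 + 10*l - 48)/(3*l^3 + 8*l^2 - 23*l - 28)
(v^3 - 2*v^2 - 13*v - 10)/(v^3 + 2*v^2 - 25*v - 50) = (v + 1)/(v + 5)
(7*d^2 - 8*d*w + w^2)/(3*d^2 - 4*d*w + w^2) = (-7*d + w)/(-3*d + w)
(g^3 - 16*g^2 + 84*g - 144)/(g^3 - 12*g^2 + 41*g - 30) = (g^2 - 10*g + 24)/(g^2 - 6*g + 5)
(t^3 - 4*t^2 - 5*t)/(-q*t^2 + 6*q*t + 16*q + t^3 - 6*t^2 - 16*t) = t*(-t^2 + 4*t + 5)/(q*t^2 - 6*q*t - 16*q - t^3 + 6*t^2 + 16*t)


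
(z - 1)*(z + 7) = z^2 + 6*z - 7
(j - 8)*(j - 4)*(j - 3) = j^3 - 15*j^2 + 68*j - 96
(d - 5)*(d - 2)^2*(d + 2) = d^4 - 7*d^3 + 6*d^2 + 28*d - 40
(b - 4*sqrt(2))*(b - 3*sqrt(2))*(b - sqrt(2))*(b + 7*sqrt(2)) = b^4 - sqrt(2)*b^3 - 74*b^2 + 242*sqrt(2)*b - 336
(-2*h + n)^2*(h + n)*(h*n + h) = 4*h^4*n + 4*h^4 - 3*h^2*n^3 - 3*h^2*n^2 + h*n^4 + h*n^3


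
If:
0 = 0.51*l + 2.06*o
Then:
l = -4.03921568627451*o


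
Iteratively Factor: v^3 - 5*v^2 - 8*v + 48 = (v - 4)*(v^2 - v - 12) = (v - 4)*(v + 3)*(v - 4)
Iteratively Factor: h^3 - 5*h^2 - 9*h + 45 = (h + 3)*(h^2 - 8*h + 15) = (h - 5)*(h + 3)*(h - 3)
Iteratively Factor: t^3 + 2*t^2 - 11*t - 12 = (t + 1)*(t^2 + t - 12) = (t - 3)*(t + 1)*(t + 4)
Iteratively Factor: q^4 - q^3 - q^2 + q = (q - 1)*(q^3 - q) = q*(q - 1)*(q^2 - 1) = q*(q - 1)*(q + 1)*(q - 1)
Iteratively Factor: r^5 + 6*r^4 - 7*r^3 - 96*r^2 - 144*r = (r + 3)*(r^4 + 3*r^3 - 16*r^2 - 48*r) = (r - 4)*(r + 3)*(r^3 + 7*r^2 + 12*r) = r*(r - 4)*(r + 3)*(r^2 + 7*r + 12) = r*(r - 4)*(r + 3)*(r + 4)*(r + 3)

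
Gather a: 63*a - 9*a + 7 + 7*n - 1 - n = 54*a + 6*n + 6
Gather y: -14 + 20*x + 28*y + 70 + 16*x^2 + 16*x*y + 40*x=16*x^2 + 60*x + y*(16*x + 28) + 56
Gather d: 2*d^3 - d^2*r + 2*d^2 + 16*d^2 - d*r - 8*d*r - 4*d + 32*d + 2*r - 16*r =2*d^3 + d^2*(18 - r) + d*(28 - 9*r) - 14*r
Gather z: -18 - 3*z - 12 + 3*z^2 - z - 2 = 3*z^2 - 4*z - 32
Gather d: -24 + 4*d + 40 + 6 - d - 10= 3*d + 12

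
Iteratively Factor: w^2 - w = (w - 1)*(w)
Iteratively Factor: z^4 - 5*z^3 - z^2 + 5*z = (z - 5)*(z^3 - z) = z*(z - 5)*(z^2 - 1) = z*(z - 5)*(z - 1)*(z + 1)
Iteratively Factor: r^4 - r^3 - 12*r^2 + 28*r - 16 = (r + 4)*(r^3 - 5*r^2 + 8*r - 4) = (r - 2)*(r + 4)*(r^2 - 3*r + 2) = (r - 2)*(r - 1)*(r + 4)*(r - 2)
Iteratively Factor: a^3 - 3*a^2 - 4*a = (a)*(a^2 - 3*a - 4) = a*(a + 1)*(a - 4)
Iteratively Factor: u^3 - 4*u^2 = (u - 4)*(u^2) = u*(u - 4)*(u)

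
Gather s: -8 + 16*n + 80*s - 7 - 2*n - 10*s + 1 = 14*n + 70*s - 14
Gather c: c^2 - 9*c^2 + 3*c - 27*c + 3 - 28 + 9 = -8*c^2 - 24*c - 16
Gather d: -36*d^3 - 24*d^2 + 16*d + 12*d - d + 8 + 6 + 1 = -36*d^3 - 24*d^2 + 27*d + 15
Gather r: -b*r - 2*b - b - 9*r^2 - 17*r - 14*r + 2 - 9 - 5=-3*b - 9*r^2 + r*(-b - 31) - 12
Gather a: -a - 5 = -a - 5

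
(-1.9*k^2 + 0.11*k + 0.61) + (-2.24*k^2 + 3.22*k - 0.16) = -4.14*k^2 + 3.33*k + 0.45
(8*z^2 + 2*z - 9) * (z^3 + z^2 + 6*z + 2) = 8*z^5 + 10*z^4 + 41*z^3 + 19*z^2 - 50*z - 18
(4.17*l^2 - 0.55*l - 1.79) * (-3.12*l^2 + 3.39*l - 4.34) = -13.0104*l^4 + 15.8523*l^3 - 14.3775*l^2 - 3.6811*l + 7.7686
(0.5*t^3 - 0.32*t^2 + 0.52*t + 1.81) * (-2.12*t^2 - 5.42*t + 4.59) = -1.06*t^5 - 2.0316*t^4 + 2.927*t^3 - 8.1244*t^2 - 7.4234*t + 8.3079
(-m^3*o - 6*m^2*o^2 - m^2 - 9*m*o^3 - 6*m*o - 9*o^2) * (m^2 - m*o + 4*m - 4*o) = -m^5*o - 5*m^4*o^2 - 4*m^4*o - m^4 - 3*m^3*o^3 - 20*m^3*o^2 - 5*m^3*o - 4*m^3 + 9*m^2*o^4 - 12*m^2*o^3 - 3*m^2*o^2 - 20*m^2*o + 36*m*o^4 + 9*m*o^3 - 12*m*o^2 + 36*o^3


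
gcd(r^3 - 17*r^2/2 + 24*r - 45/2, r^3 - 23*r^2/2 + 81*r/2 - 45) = r^2 - 11*r/2 + 15/2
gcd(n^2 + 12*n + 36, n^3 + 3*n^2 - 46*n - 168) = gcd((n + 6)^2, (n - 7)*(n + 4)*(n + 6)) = n + 6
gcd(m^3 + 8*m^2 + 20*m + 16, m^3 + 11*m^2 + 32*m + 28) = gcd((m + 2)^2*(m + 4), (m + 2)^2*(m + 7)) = m^2 + 4*m + 4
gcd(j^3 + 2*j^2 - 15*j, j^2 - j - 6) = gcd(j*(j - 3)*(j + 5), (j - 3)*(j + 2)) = j - 3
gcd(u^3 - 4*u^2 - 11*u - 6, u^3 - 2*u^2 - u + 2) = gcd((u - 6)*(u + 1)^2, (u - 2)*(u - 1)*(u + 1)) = u + 1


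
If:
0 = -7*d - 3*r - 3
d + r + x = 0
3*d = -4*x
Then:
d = -12/25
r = 3/25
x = 9/25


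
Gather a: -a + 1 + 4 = 5 - a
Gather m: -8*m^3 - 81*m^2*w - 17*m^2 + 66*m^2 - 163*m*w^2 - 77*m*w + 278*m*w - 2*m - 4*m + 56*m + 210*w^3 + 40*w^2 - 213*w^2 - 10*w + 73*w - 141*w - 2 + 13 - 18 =-8*m^3 + m^2*(49 - 81*w) + m*(-163*w^2 + 201*w + 50) + 210*w^3 - 173*w^2 - 78*w - 7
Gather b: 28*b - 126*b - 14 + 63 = 49 - 98*b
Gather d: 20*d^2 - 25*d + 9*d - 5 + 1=20*d^2 - 16*d - 4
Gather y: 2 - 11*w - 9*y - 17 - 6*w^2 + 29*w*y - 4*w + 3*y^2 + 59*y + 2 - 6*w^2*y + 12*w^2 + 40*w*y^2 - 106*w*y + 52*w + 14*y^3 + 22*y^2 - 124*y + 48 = 6*w^2 + 37*w + 14*y^3 + y^2*(40*w + 25) + y*(-6*w^2 - 77*w - 74) + 35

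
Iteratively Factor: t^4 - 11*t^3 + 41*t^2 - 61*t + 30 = (t - 3)*(t^3 - 8*t^2 + 17*t - 10) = (t - 5)*(t - 3)*(t^2 - 3*t + 2) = (t - 5)*(t - 3)*(t - 2)*(t - 1)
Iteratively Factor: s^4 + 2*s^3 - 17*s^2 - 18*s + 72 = (s + 3)*(s^3 - s^2 - 14*s + 24) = (s - 3)*(s + 3)*(s^2 + 2*s - 8) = (s - 3)*(s - 2)*(s + 3)*(s + 4)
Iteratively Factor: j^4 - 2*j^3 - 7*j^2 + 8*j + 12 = (j + 1)*(j^3 - 3*j^2 - 4*j + 12) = (j - 2)*(j + 1)*(j^2 - j - 6) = (j - 2)*(j + 1)*(j + 2)*(j - 3)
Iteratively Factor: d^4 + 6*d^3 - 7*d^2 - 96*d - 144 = (d + 3)*(d^3 + 3*d^2 - 16*d - 48) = (d + 3)^2*(d^2 - 16) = (d - 4)*(d + 3)^2*(d + 4)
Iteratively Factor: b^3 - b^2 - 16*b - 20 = (b + 2)*(b^2 - 3*b - 10) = (b + 2)^2*(b - 5)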